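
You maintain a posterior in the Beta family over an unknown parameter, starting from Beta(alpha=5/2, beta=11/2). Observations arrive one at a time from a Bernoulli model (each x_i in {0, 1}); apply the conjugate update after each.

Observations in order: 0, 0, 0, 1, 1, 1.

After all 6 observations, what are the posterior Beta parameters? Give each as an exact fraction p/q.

alpha=11/2, beta=17/2

obs 1: x=0 → posterior Beta(5/2, 13/2)
obs 2: x=0 → posterior Beta(5/2, 15/2)
obs 3: x=0 → posterior Beta(5/2, 17/2)
obs 4: x=1 → posterior Beta(7/2, 17/2)
obs 5: x=1 → posterior Beta(9/2, 17/2)
obs 6: x=1 → posterior Beta(11/2, 17/2)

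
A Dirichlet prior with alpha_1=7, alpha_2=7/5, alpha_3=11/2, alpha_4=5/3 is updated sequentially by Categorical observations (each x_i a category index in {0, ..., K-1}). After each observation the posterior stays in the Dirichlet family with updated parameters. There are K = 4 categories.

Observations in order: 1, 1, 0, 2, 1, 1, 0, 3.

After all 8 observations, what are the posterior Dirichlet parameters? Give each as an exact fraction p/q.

obs 1: x=1 → posterior Dirichlet(7, 12/5, 11/2, 5/3)
obs 2: x=1 → posterior Dirichlet(7, 17/5, 11/2, 5/3)
obs 3: x=0 → posterior Dirichlet(8, 17/5, 11/2, 5/3)
obs 4: x=2 → posterior Dirichlet(8, 17/5, 13/2, 5/3)
obs 5: x=1 → posterior Dirichlet(8, 22/5, 13/2, 5/3)
obs 6: x=1 → posterior Dirichlet(8, 27/5, 13/2, 5/3)
obs 7: x=0 → posterior Dirichlet(9, 27/5, 13/2, 5/3)
obs 8: x=3 → posterior Dirichlet(9, 27/5, 13/2, 8/3)

alpha_1=9, alpha_2=27/5, alpha_3=13/2, alpha_4=8/3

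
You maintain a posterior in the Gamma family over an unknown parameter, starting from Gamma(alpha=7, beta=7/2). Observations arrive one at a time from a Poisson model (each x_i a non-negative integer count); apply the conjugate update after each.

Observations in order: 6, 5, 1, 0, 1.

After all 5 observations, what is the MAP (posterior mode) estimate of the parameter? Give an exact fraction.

38/17

obs 1: x=6 → posterior Gamma(13, 9/2)
obs 2: x=5 → posterior Gamma(18, 11/2)
obs 3: x=1 → posterior Gamma(19, 13/2)
obs 4: x=0 → posterior Gamma(19, 15/2)
obs 5: x=1 → posterior Gamma(20, 17/2)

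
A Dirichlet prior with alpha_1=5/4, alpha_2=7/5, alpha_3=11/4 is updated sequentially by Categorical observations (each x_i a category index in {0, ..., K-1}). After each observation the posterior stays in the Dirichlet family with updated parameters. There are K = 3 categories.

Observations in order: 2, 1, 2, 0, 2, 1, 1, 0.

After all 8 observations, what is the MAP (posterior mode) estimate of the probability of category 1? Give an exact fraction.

obs 1: x=2 → posterior Dirichlet(5/4, 7/5, 15/4)
obs 2: x=1 → posterior Dirichlet(5/4, 12/5, 15/4)
obs 3: x=2 → posterior Dirichlet(5/4, 12/5, 19/4)
obs 4: x=0 → posterior Dirichlet(9/4, 12/5, 19/4)
obs 5: x=2 → posterior Dirichlet(9/4, 12/5, 23/4)
obs 6: x=1 → posterior Dirichlet(9/4, 17/5, 23/4)
obs 7: x=1 → posterior Dirichlet(9/4, 22/5, 23/4)
obs 8: x=0 → posterior Dirichlet(13/4, 22/5, 23/4)

17/52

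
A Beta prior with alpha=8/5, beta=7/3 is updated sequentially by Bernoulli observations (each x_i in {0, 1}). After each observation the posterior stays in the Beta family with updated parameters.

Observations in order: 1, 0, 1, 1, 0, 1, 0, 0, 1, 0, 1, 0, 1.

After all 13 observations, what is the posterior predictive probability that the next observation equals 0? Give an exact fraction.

obs 1: x=1 → posterior Beta(13/5, 7/3)
obs 2: x=0 → posterior Beta(13/5, 10/3)
obs 3: x=1 → posterior Beta(18/5, 10/3)
obs 4: x=1 → posterior Beta(23/5, 10/3)
obs 5: x=0 → posterior Beta(23/5, 13/3)
obs 6: x=1 → posterior Beta(28/5, 13/3)
obs 7: x=0 → posterior Beta(28/5, 16/3)
obs 8: x=0 → posterior Beta(28/5, 19/3)
obs 9: x=1 → posterior Beta(33/5, 19/3)
obs 10: x=0 → posterior Beta(33/5, 22/3)
obs 11: x=1 → posterior Beta(38/5, 22/3)
obs 12: x=0 → posterior Beta(38/5, 25/3)
obs 13: x=1 → posterior Beta(43/5, 25/3)

125/254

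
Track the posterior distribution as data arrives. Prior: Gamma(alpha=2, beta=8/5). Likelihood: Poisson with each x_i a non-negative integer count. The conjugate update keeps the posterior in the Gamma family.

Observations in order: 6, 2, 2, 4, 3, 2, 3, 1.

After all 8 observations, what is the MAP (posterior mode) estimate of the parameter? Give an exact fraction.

obs 1: x=6 → posterior Gamma(8, 13/5)
obs 2: x=2 → posterior Gamma(10, 18/5)
obs 3: x=2 → posterior Gamma(12, 23/5)
obs 4: x=4 → posterior Gamma(16, 28/5)
obs 5: x=3 → posterior Gamma(19, 33/5)
obs 6: x=2 → posterior Gamma(21, 38/5)
obs 7: x=3 → posterior Gamma(24, 43/5)
obs 8: x=1 → posterior Gamma(25, 48/5)

5/2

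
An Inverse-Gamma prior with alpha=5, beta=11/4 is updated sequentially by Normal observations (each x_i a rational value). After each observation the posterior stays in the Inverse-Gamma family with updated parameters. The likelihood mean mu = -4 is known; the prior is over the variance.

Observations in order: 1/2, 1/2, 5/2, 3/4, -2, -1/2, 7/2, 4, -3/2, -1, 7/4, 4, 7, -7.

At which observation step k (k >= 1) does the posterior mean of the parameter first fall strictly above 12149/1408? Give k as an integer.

obs 1: x=1/2 → posterior Inverse-Gamma(11/2, 103/8)
obs 2: x=1/2 → posterior Inverse-Gamma(6, 23)
obs 3: x=5/2 → posterior Inverse-Gamma(13/2, 353/8)
obs 4: x=3/4 → posterior Inverse-Gamma(7, 1773/32)
obs 5: x=-2 → posterior Inverse-Gamma(15/2, 1837/32)
obs 6: x=-1/2 → posterior Inverse-Gamma(8, 2033/32)
obs 7: x=7/2 → posterior Inverse-Gamma(17/2, 2933/32)
obs 8: x=4 → posterior Inverse-Gamma(9, 3957/32)
obs 9: x=-3/2 → posterior Inverse-Gamma(19/2, 4057/32)
obs 10: x=-1 → posterior Inverse-Gamma(10, 4201/32)
obs 11: x=7/4 → posterior Inverse-Gamma(21/2, 2365/16)
obs 12: x=4 → posterior Inverse-Gamma(11, 2877/16)
obs 13: x=7 → posterior Inverse-Gamma(23/2, 3845/16)
obs 14: x=-7 → posterior Inverse-Gamma(12, 3917/16)

k = 4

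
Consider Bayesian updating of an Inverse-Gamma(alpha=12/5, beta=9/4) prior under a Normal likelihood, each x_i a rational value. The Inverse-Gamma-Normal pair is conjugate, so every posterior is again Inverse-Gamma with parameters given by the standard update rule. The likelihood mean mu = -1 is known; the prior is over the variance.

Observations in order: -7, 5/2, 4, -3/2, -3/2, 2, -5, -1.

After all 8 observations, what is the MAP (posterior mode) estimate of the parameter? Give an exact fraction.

obs 1: x=-7 → posterior Inverse-Gamma(29/10, 81/4)
obs 2: x=5/2 → posterior Inverse-Gamma(17/5, 211/8)
obs 3: x=4 → posterior Inverse-Gamma(39/10, 311/8)
obs 4: x=-3/2 → posterior Inverse-Gamma(22/5, 39)
obs 5: x=-3/2 → posterior Inverse-Gamma(49/10, 313/8)
obs 6: x=2 → posterior Inverse-Gamma(27/5, 349/8)
obs 7: x=-5 → posterior Inverse-Gamma(59/10, 413/8)
obs 8: x=-1 → posterior Inverse-Gamma(32/5, 413/8)

2065/296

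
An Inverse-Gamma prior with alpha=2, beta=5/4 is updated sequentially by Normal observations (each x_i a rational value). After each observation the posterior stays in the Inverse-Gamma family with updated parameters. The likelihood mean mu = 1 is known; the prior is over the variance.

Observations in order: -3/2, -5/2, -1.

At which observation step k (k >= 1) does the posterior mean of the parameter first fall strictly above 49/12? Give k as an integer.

obs 1: x=-3/2 → posterior Inverse-Gamma(5/2, 35/8)
obs 2: x=-5/2 → posterior Inverse-Gamma(3, 21/2)
obs 3: x=-1 → posterior Inverse-Gamma(7/2, 25/2)

k = 2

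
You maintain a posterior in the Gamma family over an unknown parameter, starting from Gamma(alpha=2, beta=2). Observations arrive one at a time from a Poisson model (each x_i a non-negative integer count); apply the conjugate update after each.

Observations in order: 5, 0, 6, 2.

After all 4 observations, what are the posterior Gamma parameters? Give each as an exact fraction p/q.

alpha=15, beta=6

obs 1: x=5 → posterior Gamma(7, 3)
obs 2: x=0 → posterior Gamma(7, 4)
obs 3: x=6 → posterior Gamma(13, 5)
obs 4: x=2 → posterior Gamma(15, 6)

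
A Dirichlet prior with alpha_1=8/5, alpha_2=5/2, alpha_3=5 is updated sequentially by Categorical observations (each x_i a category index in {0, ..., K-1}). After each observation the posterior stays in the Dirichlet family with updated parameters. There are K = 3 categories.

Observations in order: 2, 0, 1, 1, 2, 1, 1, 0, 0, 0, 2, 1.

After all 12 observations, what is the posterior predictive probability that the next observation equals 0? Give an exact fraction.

obs 1: x=2 → posterior Dirichlet(8/5, 5/2, 6)
obs 2: x=0 → posterior Dirichlet(13/5, 5/2, 6)
obs 3: x=1 → posterior Dirichlet(13/5, 7/2, 6)
obs 4: x=1 → posterior Dirichlet(13/5, 9/2, 6)
obs 5: x=2 → posterior Dirichlet(13/5, 9/2, 7)
obs 6: x=1 → posterior Dirichlet(13/5, 11/2, 7)
obs 7: x=1 → posterior Dirichlet(13/5, 13/2, 7)
obs 8: x=0 → posterior Dirichlet(18/5, 13/2, 7)
obs 9: x=0 → posterior Dirichlet(23/5, 13/2, 7)
obs 10: x=0 → posterior Dirichlet(28/5, 13/2, 7)
obs 11: x=2 → posterior Dirichlet(28/5, 13/2, 8)
obs 12: x=1 → posterior Dirichlet(28/5, 15/2, 8)

56/211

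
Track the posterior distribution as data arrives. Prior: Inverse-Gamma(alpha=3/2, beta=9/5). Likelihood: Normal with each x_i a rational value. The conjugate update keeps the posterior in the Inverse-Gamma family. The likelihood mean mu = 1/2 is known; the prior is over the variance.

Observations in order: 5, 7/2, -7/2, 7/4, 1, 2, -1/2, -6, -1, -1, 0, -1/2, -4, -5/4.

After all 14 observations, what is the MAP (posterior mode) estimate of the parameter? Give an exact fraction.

5009/760

obs 1: x=5 → posterior Inverse-Gamma(2, 477/40)
obs 2: x=7/2 → posterior Inverse-Gamma(5/2, 657/40)
obs 3: x=-7/2 → posterior Inverse-Gamma(3, 977/40)
obs 4: x=7/4 → posterior Inverse-Gamma(7/2, 4033/160)
obs 5: x=1 → posterior Inverse-Gamma(4, 4053/160)
obs 6: x=2 → posterior Inverse-Gamma(9/2, 4233/160)
obs 7: x=-1/2 → posterior Inverse-Gamma(5, 4313/160)
obs 8: x=-6 → posterior Inverse-Gamma(11/2, 7693/160)
obs 9: x=-1 → posterior Inverse-Gamma(6, 7873/160)
obs 10: x=-1 → posterior Inverse-Gamma(13/2, 8053/160)
obs 11: x=0 → posterior Inverse-Gamma(7, 8073/160)
obs 12: x=-1/2 → posterior Inverse-Gamma(15/2, 8153/160)
obs 13: x=-4 → posterior Inverse-Gamma(8, 9773/160)
obs 14: x=-5/4 → posterior Inverse-Gamma(17/2, 5009/80)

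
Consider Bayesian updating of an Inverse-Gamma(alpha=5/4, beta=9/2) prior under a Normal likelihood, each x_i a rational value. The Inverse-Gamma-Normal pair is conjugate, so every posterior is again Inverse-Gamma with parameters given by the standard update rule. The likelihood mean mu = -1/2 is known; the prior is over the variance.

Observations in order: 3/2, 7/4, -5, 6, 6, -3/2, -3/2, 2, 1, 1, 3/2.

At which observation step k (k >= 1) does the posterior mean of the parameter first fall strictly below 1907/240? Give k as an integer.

k = 2

obs 1: x=3/2 → posterior Inverse-Gamma(7/4, 13/2)
obs 2: x=7/4 → posterior Inverse-Gamma(9/4, 289/32)
obs 3: x=-5 → posterior Inverse-Gamma(11/4, 613/32)
obs 4: x=6 → posterior Inverse-Gamma(13/4, 1289/32)
obs 5: x=6 → posterior Inverse-Gamma(15/4, 1965/32)
obs 6: x=-3/2 → posterior Inverse-Gamma(17/4, 1981/32)
obs 7: x=-3/2 → posterior Inverse-Gamma(19/4, 1997/32)
obs 8: x=2 → posterior Inverse-Gamma(21/4, 2097/32)
obs 9: x=1 → posterior Inverse-Gamma(23/4, 2133/32)
obs 10: x=1 → posterior Inverse-Gamma(25/4, 2169/32)
obs 11: x=3/2 → posterior Inverse-Gamma(27/4, 2233/32)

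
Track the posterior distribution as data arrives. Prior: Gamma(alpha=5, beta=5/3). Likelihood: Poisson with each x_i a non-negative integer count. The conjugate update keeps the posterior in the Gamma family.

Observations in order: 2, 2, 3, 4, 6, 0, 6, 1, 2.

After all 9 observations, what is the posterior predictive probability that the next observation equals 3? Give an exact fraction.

obs 1: x=2 → posterior Gamma(7, 8/3)
obs 2: x=2 → posterior Gamma(9, 11/3)
obs 3: x=3 → posterior Gamma(12, 14/3)
obs 4: x=4 → posterior Gamma(16, 17/3)
obs 5: x=6 → posterior Gamma(22, 20/3)
obs 6: x=0 → posterior Gamma(22, 23/3)
obs 7: x=6 → posterior Gamma(28, 26/3)
obs 8: x=1 → posterior Gamma(29, 29/3)
obs 9: x=2 → posterior Gamma(31, 32/3)

6728022787452811583950663127409408880986085461590016/31500214267261391312908183811814524233341217041015625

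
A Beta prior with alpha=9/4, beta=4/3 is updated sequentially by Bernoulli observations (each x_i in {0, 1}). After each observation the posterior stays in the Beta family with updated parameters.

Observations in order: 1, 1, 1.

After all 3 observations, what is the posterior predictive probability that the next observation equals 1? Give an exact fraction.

63/79

obs 1: x=1 → posterior Beta(13/4, 4/3)
obs 2: x=1 → posterior Beta(17/4, 4/3)
obs 3: x=1 → posterior Beta(21/4, 4/3)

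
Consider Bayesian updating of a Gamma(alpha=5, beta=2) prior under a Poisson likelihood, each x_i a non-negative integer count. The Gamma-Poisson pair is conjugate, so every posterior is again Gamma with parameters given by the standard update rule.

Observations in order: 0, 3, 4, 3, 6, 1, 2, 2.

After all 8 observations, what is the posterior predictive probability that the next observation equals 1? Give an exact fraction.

obs 1: x=0 → posterior Gamma(5, 3)
obs 2: x=3 → posterior Gamma(8, 4)
obs 3: x=4 → posterior Gamma(12, 5)
obs 4: x=3 → posterior Gamma(15, 6)
obs 5: x=6 → posterior Gamma(21, 7)
obs 6: x=1 → posterior Gamma(22, 8)
obs 7: x=2 → posterior Gamma(24, 9)
obs 8: x=2 → posterior Gamma(26, 10)

2600000000000000000000000000/13109994191499930367061460371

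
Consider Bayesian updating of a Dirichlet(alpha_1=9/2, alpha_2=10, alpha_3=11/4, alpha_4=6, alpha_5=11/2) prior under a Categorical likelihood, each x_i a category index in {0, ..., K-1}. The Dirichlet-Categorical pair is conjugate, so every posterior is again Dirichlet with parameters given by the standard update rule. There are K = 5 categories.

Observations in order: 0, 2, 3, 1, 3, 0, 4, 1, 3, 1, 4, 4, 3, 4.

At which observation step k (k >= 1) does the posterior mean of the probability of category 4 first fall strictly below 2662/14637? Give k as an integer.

obs 1: x=0 → posterior Dirichlet(11/2, 10, 11/4, 6, 11/2)
obs 2: x=2 → posterior Dirichlet(11/2, 10, 15/4, 6, 11/2)
obs 3: x=3 → posterior Dirichlet(11/2, 10, 15/4, 7, 11/2)
obs 4: x=1 → posterior Dirichlet(11/2, 11, 15/4, 7, 11/2)
obs 5: x=3 → posterior Dirichlet(11/2, 11, 15/4, 8, 11/2)
obs 6: x=0 → posterior Dirichlet(13/2, 11, 15/4, 8, 11/2)
obs 7: x=4 → posterior Dirichlet(13/2, 11, 15/4, 8, 13/2)
obs 8: x=1 → posterior Dirichlet(13/2, 12, 15/4, 8, 13/2)
obs 9: x=3 → posterior Dirichlet(13/2, 12, 15/4, 9, 13/2)
obs 10: x=1 → posterior Dirichlet(13/2, 13, 15/4, 9, 13/2)
obs 11: x=4 → posterior Dirichlet(13/2, 13, 15/4, 9, 15/2)
obs 12: x=4 → posterior Dirichlet(13/2, 13, 15/4, 9, 17/2)
obs 13: x=3 → posterior Dirichlet(13/2, 13, 15/4, 10, 17/2)
obs 14: x=4 → posterior Dirichlet(13/2, 13, 15/4, 10, 19/2)

k = 2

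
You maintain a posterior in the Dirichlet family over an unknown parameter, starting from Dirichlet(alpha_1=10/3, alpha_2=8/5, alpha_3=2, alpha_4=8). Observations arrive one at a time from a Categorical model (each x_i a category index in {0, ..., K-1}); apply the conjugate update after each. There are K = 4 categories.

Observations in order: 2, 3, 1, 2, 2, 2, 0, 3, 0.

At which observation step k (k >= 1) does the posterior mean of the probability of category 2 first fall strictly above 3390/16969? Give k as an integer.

obs 1: x=2 → posterior Dirichlet(10/3, 8/5, 3, 8)
obs 2: x=3 → posterior Dirichlet(10/3, 8/5, 3, 9)
obs 3: x=1 → posterior Dirichlet(10/3, 13/5, 3, 9)
obs 4: x=2 → posterior Dirichlet(10/3, 13/5, 4, 9)
obs 5: x=2 → posterior Dirichlet(10/3, 13/5, 5, 9)
obs 6: x=2 → posterior Dirichlet(10/3, 13/5, 6, 9)
obs 7: x=0 → posterior Dirichlet(13/3, 13/5, 6, 9)
obs 8: x=3 → posterior Dirichlet(13/3, 13/5, 6, 10)
obs 9: x=0 → posterior Dirichlet(16/3, 13/5, 6, 10)

k = 4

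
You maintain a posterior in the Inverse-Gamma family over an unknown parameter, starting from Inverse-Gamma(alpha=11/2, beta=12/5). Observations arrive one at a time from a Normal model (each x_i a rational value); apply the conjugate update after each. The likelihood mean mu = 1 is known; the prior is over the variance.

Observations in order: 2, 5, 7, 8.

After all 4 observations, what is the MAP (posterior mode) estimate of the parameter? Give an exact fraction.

obs 1: x=2 → posterior Inverse-Gamma(6, 29/10)
obs 2: x=5 → posterior Inverse-Gamma(13/2, 109/10)
obs 3: x=7 → posterior Inverse-Gamma(7, 289/10)
obs 4: x=8 → posterior Inverse-Gamma(15/2, 267/5)

534/85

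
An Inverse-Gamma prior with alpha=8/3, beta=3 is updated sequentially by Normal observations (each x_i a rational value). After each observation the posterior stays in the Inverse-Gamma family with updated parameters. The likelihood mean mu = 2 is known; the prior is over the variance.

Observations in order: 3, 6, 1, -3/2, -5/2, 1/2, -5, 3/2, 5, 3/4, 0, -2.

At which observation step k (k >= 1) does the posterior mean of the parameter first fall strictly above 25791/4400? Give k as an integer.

obs 1: x=3 → posterior Inverse-Gamma(19/6, 7/2)
obs 2: x=6 → posterior Inverse-Gamma(11/3, 23/2)
obs 3: x=1 → posterior Inverse-Gamma(25/6, 12)
obs 4: x=-3/2 → posterior Inverse-Gamma(14/3, 145/8)
obs 5: x=-5/2 → posterior Inverse-Gamma(31/6, 113/4)
obs 6: x=1/2 → posterior Inverse-Gamma(17/3, 235/8)
obs 7: x=-5 → posterior Inverse-Gamma(37/6, 431/8)
obs 8: x=3/2 → posterior Inverse-Gamma(20/3, 54)
obs 9: x=5 → posterior Inverse-Gamma(43/6, 117/2)
obs 10: x=3/4 → posterior Inverse-Gamma(23/3, 1897/32)
obs 11: x=0 → posterior Inverse-Gamma(49/6, 1961/32)
obs 12: x=-2 → posterior Inverse-Gamma(26/3, 2217/32)

k = 5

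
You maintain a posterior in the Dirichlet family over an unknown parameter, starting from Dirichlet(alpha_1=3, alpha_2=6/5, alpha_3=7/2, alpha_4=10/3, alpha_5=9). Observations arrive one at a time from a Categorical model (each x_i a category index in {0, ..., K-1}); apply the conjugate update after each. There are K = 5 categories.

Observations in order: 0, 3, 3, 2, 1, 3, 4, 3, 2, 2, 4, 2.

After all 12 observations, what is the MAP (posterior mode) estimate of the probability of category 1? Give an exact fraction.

obs 1: x=0 → posterior Dirichlet(4, 6/5, 7/2, 10/3, 9)
obs 2: x=3 → posterior Dirichlet(4, 6/5, 7/2, 13/3, 9)
obs 3: x=3 → posterior Dirichlet(4, 6/5, 7/2, 16/3, 9)
obs 4: x=2 → posterior Dirichlet(4, 6/5, 9/2, 16/3, 9)
obs 5: x=1 → posterior Dirichlet(4, 11/5, 9/2, 16/3, 9)
obs 6: x=3 → posterior Dirichlet(4, 11/5, 9/2, 19/3, 9)
obs 7: x=4 → posterior Dirichlet(4, 11/5, 9/2, 19/3, 10)
obs 8: x=3 → posterior Dirichlet(4, 11/5, 9/2, 22/3, 10)
obs 9: x=2 → posterior Dirichlet(4, 11/5, 11/2, 22/3, 10)
obs 10: x=2 → posterior Dirichlet(4, 11/5, 13/2, 22/3, 10)
obs 11: x=4 → posterior Dirichlet(4, 11/5, 13/2, 22/3, 11)
obs 12: x=2 → posterior Dirichlet(4, 11/5, 15/2, 22/3, 11)

36/811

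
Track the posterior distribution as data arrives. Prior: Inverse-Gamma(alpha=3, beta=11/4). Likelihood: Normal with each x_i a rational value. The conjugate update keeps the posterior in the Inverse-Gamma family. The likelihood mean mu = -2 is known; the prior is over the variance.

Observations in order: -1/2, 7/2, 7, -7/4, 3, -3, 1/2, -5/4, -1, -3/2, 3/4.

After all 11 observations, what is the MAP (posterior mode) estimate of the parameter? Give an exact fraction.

2571/304

obs 1: x=-1/2 → posterior Inverse-Gamma(7/2, 31/8)
obs 2: x=7/2 → posterior Inverse-Gamma(4, 19)
obs 3: x=7 → posterior Inverse-Gamma(9/2, 119/2)
obs 4: x=-7/4 → posterior Inverse-Gamma(5, 1905/32)
obs 5: x=3 → posterior Inverse-Gamma(11/2, 2305/32)
obs 6: x=-3 → posterior Inverse-Gamma(6, 2321/32)
obs 7: x=1/2 → posterior Inverse-Gamma(13/2, 2421/32)
obs 8: x=-5/4 → posterior Inverse-Gamma(7, 1215/16)
obs 9: x=-1 → posterior Inverse-Gamma(15/2, 1223/16)
obs 10: x=-3/2 → posterior Inverse-Gamma(8, 1225/16)
obs 11: x=3/4 → posterior Inverse-Gamma(17/2, 2571/32)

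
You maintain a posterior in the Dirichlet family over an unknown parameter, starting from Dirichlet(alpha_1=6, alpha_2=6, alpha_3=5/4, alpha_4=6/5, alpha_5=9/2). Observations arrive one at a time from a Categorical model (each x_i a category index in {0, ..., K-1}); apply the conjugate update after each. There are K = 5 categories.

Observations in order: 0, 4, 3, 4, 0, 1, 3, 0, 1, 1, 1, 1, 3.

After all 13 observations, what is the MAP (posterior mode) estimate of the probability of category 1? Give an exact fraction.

200/539

obs 1: x=0 → posterior Dirichlet(7, 6, 5/4, 6/5, 9/2)
obs 2: x=4 → posterior Dirichlet(7, 6, 5/4, 6/5, 11/2)
obs 3: x=3 → posterior Dirichlet(7, 6, 5/4, 11/5, 11/2)
obs 4: x=4 → posterior Dirichlet(7, 6, 5/4, 11/5, 13/2)
obs 5: x=0 → posterior Dirichlet(8, 6, 5/4, 11/5, 13/2)
obs 6: x=1 → posterior Dirichlet(8, 7, 5/4, 11/5, 13/2)
obs 7: x=3 → posterior Dirichlet(8, 7, 5/4, 16/5, 13/2)
obs 8: x=0 → posterior Dirichlet(9, 7, 5/4, 16/5, 13/2)
obs 9: x=1 → posterior Dirichlet(9, 8, 5/4, 16/5, 13/2)
obs 10: x=1 → posterior Dirichlet(9, 9, 5/4, 16/5, 13/2)
obs 11: x=1 → posterior Dirichlet(9, 10, 5/4, 16/5, 13/2)
obs 12: x=1 → posterior Dirichlet(9, 11, 5/4, 16/5, 13/2)
obs 13: x=3 → posterior Dirichlet(9, 11, 5/4, 21/5, 13/2)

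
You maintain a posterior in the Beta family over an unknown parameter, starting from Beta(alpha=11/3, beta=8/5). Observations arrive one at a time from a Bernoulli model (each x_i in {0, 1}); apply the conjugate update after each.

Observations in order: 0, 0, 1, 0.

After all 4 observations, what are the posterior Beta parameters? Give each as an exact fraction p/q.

obs 1: x=0 → posterior Beta(11/3, 13/5)
obs 2: x=0 → posterior Beta(11/3, 18/5)
obs 3: x=1 → posterior Beta(14/3, 18/5)
obs 4: x=0 → posterior Beta(14/3, 23/5)

alpha=14/3, beta=23/5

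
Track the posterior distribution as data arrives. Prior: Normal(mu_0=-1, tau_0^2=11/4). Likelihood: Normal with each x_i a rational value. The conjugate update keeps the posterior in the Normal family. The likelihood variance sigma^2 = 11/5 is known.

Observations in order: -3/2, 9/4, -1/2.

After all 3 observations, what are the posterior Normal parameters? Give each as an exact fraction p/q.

obs 1: x=-3/2 → posterior Normal(-23/18, 11/9)
obs 2: x=9/4 → posterior Normal(-1/56, 11/14)
obs 3: x=-1/2 → posterior Normal(-11/76, 11/19)

mu_0=-11/76, tau_0^2=11/19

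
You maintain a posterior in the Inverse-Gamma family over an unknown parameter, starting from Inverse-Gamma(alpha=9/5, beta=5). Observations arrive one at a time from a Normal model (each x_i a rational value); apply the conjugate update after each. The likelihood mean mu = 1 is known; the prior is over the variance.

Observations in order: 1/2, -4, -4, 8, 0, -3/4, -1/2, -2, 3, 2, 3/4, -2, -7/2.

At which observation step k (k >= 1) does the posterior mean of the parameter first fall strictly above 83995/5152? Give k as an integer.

k = 4

obs 1: x=1/2 → posterior Inverse-Gamma(23/10, 41/8)
obs 2: x=-4 → posterior Inverse-Gamma(14/5, 141/8)
obs 3: x=-4 → posterior Inverse-Gamma(33/10, 241/8)
obs 4: x=8 → posterior Inverse-Gamma(19/5, 437/8)
obs 5: x=0 → posterior Inverse-Gamma(43/10, 441/8)
obs 6: x=-3/4 → posterior Inverse-Gamma(24/5, 1813/32)
obs 7: x=-1/2 → posterior Inverse-Gamma(53/10, 1849/32)
obs 8: x=-2 → posterior Inverse-Gamma(29/5, 1993/32)
obs 9: x=3 → posterior Inverse-Gamma(63/10, 2057/32)
obs 10: x=2 → posterior Inverse-Gamma(34/5, 2073/32)
obs 11: x=3/4 → posterior Inverse-Gamma(73/10, 1037/16)
obs 12: x=-2 → posterior Inverse-Gamma(39/5, 1109/16)
obs 13: x=-7/2 → posterior Inverse-Gamma(83/10, 1271/16)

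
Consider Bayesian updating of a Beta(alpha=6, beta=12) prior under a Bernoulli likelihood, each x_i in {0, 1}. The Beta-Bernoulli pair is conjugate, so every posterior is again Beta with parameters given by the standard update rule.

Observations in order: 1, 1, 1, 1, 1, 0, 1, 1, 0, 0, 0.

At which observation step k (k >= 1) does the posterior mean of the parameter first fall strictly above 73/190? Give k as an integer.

k = 2

obs 1: x=1 → posterior Beta(7, 12)
obs 2: x=1 → posterior Beta(8, 12)
obs 3: x=1 → posterior Beta(9, 12)
obs 4: x=1 → posterior Beta(10, 12)
obs 5: x=1 → posterior Beta(11, 12)
obs 6: x=0 → posterior Beta(11, 13)
obs 7: x=1 → posterior Beta(12, 13)
obs 8: x=1 → posterior Beta(13, 13)
obs 9: x=0 → posterior Beta(13, 14)
obs 10: x=0 → posterior Beta(13, 15)
obs 11: x=0 → posterior Beta(13, 16)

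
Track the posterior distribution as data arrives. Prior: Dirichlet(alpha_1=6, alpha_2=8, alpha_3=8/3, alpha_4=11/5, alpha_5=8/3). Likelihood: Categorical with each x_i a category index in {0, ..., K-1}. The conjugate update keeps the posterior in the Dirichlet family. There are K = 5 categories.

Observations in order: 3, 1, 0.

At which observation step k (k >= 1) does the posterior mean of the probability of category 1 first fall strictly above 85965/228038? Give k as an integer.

obs 1: x=3 → posterior Dirichlet(6, 8, 8/3, 16/5, 8/3)
obs 2: x=1 → posterior Dirichlet(6, 9, 8/3, 16/5, 8/3)
obs 3: x=0 → posterior Dirichlet(7, 9, 8/3, 16/5, 8/3)

k = 2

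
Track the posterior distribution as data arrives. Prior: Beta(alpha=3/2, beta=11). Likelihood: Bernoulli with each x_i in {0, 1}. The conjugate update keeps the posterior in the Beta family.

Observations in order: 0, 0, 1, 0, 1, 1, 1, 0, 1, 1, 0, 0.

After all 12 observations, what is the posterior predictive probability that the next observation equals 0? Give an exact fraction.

34/49

obs 1: x=0 → posterior Beta(3/2, 12)
obs 2: x=0 → posterior Beta(3/2, 13)
obs 3: x=1 → posterior Beta(5/2, 13)
obs 4: x=0 → posterior Beta(5/2, 14)
obs 5: x=1 → posterior Beta(7/2, 14)
obs 6: x=1 → posterior Beta(9/2, 14)
obs 7: x=1 → posterior Beta(11/2, 14)
obs 8: x=0 → posterior Beta(11/2, 15)
obs 9: x=1 → posterior Beta(13/2, 15)
obs 10: x=1 → posterior Beta(15/2, 15)
obs 11: x=0 → posterior Beta(15/2, 16)
obs 12: x=0 → posterior Beta(15/2, 17)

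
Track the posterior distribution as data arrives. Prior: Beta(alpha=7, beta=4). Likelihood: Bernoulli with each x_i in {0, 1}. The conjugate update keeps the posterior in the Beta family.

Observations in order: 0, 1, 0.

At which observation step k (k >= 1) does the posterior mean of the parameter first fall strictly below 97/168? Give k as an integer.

k = 3

obs 1: x=0 → posterior Beta(7, 5)
obs 2: x=1 → posterior Beta(8, 5)
obs 3: x=0 → posterior Beta(8, 6)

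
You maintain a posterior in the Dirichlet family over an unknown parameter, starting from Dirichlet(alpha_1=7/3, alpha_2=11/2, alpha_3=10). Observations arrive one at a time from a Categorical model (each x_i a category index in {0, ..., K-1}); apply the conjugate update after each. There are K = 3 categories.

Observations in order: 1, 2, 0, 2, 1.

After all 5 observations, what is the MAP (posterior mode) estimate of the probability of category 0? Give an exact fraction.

2/17

obs 1: x=1 → posterior Dirichlet(7/3, 13/2, 10)
obs 2: x=2 → posterior Dirichlet(7/3, 13/2, 11)
obs 3: x=0 → posterior Dirichlet(10/3, 13/2, 11)
obs 4: x=2 → posterior Dirichlet(10/3, 13/2, 12)
obs 5: x=1 → posterior Dirichlet(10/3, 15/2, 12)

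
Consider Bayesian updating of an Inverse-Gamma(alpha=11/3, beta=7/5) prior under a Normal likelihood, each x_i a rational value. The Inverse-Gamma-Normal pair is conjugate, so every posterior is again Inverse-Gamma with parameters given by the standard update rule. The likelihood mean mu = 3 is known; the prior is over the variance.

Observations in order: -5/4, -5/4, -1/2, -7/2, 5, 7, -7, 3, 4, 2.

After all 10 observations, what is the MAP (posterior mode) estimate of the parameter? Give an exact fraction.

obs 1: x=-5/4 → posterior Inverse-Gamma(25/6, 1669/160)
obs 2: x=-5/4 → posterior Inverse-Gamma(14/3, 1557/80)
obs 3: x=-1/2 → posterior Inverse-Gamma(31/6, 2047/80)
obs 4: x=-7/2 → posterior Inverse-Gamma(17/3, 3737/80)
obs 5: x=5 → posterior Inverse-Gamma(37/6, 3897/80)
obs 6: x=7 → posterior Inverse-Gamma(20/3, 4537/80)
obs 7: x=-7 → posterior Inverse-Gamma(43/6, 8537/80)
obs 8: x=3 → posterior Inverse-Gamma(23/3, 8537/80)
obs 9: x=4 → posterior Inverse-Gamma(49/6, 8577/80)
obs 10: x=2 → posterior Inverse-Gamma(26/3, 8617/80)

25851/2320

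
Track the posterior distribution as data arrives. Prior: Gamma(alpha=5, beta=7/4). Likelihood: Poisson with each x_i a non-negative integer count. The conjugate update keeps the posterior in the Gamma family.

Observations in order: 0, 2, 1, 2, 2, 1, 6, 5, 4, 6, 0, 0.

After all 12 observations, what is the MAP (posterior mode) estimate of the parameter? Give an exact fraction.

12/5

obs 1: x=0 → posterior Gamma(5, 11/4)
obs 2: x=2 → posterior Gamma(7, 15/4)
obs 3: x=1 → posterior Gamma(8, 19/4)
obs 4: x=2 → posterior Gamma(10, 23/4)
obs 5: x=2 → posterior Gamma(12, 27/4)
obs 6: x=1 → posterior Gamma(13, 31/4)
obs 7: x=6 → posterior Gamma(19, 35/4)
obs 8: x=5 → posterior Gamma(24, 39/4)
obs 9: x=4 → posterior Gamma(28, 43/4)
obs 10: x=6 → posterior Gamma(34, 47/4)
obs 11: x=0 → posterior Gamma(34, 51/4)
obs 12: x=0 → posterior Gamma(34, 55/4)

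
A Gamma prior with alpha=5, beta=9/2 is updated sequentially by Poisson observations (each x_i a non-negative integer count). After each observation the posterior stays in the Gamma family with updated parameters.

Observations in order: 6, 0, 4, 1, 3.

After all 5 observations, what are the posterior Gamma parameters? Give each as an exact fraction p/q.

alpha=19, beta=19/2

obs 1: x=6 → posterior Gamma(11, 11/2)
obs 2: x=0 → posterior Gamma(11, 13/2)
obs 3: x=4 → posterior Gamma(15, 15/2)
obs 4: x=1 → posterior Gamma(16, 17/2)
obs 5: x=3 → posterior Gamma(19, 19/2)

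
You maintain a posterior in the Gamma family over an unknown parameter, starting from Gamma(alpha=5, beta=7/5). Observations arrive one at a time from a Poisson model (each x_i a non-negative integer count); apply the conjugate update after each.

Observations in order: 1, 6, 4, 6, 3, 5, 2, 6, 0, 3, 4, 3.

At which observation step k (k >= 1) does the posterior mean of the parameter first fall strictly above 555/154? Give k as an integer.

k = 3

obs 1: x=1 → posterior Gamma(6, 12/5)
obs 2: x=6 → posterior Gamma(12, 17/5)
obs 3: x=4 → posterior Gamma(16, 22/5)
obs 4: x=6 → posterior Gamma(22, 27/5)
obs 5: x=3 → posterior Gamma(25, 32/5)
obs 6: x=5 → posterior Gamma(30, 37/5)
obs 7: x=2 → posterior Gamma(32, 42/5)
obs 8: x=6 → posterior Gamma(38, 47/5)
obs 9: x=0 → posterior Gamma(38, 52/5)
obs 10: x=3 → posterior Gamma(41, 57/5)
obs 11: x=4 → posterior Gamma(45, 62/5)
obs 12: x=3 → posterior Gamma(48, 67/5)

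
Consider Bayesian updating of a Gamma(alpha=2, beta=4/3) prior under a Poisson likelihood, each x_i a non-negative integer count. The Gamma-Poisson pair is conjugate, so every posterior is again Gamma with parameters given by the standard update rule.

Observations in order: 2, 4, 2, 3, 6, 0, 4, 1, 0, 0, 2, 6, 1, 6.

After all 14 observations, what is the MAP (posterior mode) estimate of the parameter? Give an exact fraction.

57/23

obs 1: x=2 → posterior Gamma(4, 7/3)
obs 2: x=4 → posterior Gamma(8, 10/3)
obs 3: x=2 → posterior Gamma(10, 13/3)
obs 4: x=3 → posterior Gamma(13, 16/3)
obs 5: x=6 → posterior Gamma(19, 19/3)
obs 6: x=0 → posterior Gamma(19, 22/3)
obs 7: x=4 → posterior Gamma(23, 25/3)
obs 8: x=1 → posterior Gamma(24, 28/3)
obs 9: x=0 → posterior Gamma(24, 31/3)
obs 10: x=0 → posterior Gamma(24, 34/3)
obs 11: x=2 → posterior Gamma(26, 37/3)
obs 12: x=6 → posterior Gamma(32, 40/3)
obs 13: x=1 → posterior Gamma(33, 43/3)
obs 14: x=6 → posterior Gamma(39, 46/3)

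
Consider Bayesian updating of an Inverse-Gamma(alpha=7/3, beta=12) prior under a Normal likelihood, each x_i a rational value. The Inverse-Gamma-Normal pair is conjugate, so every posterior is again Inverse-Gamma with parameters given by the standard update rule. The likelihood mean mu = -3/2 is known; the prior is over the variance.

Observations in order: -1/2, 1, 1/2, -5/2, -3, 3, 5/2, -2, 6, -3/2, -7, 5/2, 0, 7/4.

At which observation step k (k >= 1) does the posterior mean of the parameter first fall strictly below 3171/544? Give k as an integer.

k = 4

obs 1: x=-1/2 → posterior Inverse-Gamma(17/6, 25/2)
obs 2: x=1 → posterior Inverse-Gamma(10/3, 125/8)
obs 3: x=1/2 → posterior Inverse-Gamma(23/6, 141/8)
obs 4: x=-5/2 → posterior Inverse-Gamma(13/3, 145/8)
obs 5: x=-3 → posterior Inverse-Gamma(29/6, 77/4)
obs 6: x=3 → posterior Inverse-Gamma(16/3, 235/8)
obs 7: x=5/2 → posterior Inverse-Gamma(35/6, 299/8)
obs 8: x=-2 → posterior Inverse-Gamma(19/3, 75/2)
obs 9: x=6 → posterior Inverse-Gamma(41/6, 525/8)
obs 10: x=-3/2 → posterior Inverse-Gamma(22/3, 525/8)
obs 11: x=-7 → posterior Inverse-Gamma(47/6, 323/4)
obs 12: x=5/2 → posterior Inverse-Gamma(25/3, 355/4)
obs 13: x=0 → posterior Inverse-Gamma(53/6, 719/8)
obs 14: x=7/4 → posterior Inverse-Gamma(28/3, 3045/32)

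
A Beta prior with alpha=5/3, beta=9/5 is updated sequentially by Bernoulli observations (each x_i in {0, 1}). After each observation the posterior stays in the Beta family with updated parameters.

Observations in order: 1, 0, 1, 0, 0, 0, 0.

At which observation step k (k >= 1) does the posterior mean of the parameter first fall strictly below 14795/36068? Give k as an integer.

k = 6

obs 1: x=1 → posterior Beta(8/3, 9/5)
obs 2: x=0 → posterior Beta(8/3, 14/5)
obs 3: x=1 → posterior Beta(11/3, 14/5)
obs 4: x=0 → posterior Beta(11/3, 19/5)
obs 5: x=0 → posterior Beta(11/3, 24/5)
obs 6: x=0 → posterior Beta(11/3, 29/5)
obs 7: x=0 → posterior Beta(11/3, 34/5)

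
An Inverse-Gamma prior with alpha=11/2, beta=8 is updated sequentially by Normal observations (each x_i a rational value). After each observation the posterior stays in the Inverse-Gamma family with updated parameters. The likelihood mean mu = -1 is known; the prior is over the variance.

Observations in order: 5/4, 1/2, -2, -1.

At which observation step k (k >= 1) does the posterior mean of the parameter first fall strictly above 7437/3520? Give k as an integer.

obs 1: x=5/4 → posterior Inverse-Gamma(6, 337/32)
obs 2: x=1/2 → posterior Inverse-Gamma(13/2, 373/32)
obs 3: x=-2 → posterior Inverse-Gamma(7, 389/32)
obs 4: x=-1 → posterior Inverse-Gamma(15/2, 389/32)

k = 2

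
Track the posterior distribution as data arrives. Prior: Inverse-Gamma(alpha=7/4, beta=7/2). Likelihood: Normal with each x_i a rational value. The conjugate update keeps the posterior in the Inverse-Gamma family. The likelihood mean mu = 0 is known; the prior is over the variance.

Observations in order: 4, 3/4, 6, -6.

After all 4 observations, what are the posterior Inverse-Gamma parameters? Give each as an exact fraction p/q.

alpha=15/4, beta=1529/32

obs 1: x=4 → posterior Inverse-Gamma(9/4, 23/2)
obs 2: x=3/4 → posterior Inverse-Gamma(11/4, 377/32)
obs 3: x=6 → posterior Inverse-Gamma(13/4, 953/32)
obs 4: x=-6 → posterior Inverse-Gamma(15/4, 1529/32)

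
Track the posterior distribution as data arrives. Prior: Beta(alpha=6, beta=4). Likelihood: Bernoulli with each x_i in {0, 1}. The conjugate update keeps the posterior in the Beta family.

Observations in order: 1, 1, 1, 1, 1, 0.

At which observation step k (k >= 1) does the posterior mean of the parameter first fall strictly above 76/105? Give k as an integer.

obs 1: x=1 → posterior Beta(7, 4)
obs 2: x=1 → posterior Beta(8, 4)
obs 3: x=1 → posterior Beta(9, 4)
obs 4: x=1 → posterior Beta(10, 4)
obs 5: x=1 → posterior Beta(11, 4)
obs 6: x=0 → posterior Beta(11, 5)

k = 5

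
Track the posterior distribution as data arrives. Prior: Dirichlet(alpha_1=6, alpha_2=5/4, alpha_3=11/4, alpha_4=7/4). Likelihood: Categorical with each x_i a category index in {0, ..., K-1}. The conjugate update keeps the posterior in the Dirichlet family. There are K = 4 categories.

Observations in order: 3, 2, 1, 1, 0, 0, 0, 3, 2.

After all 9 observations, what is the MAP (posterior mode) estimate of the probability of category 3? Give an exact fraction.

obs 1: x=3 → posterior Dirichlet(6, 5/4, 11/4, 11/4)
obs 2: x=2 → posterior Dirichlet(6, 5/4, 15/4, 11/4)
obs 3: x=1 → posterior Dirichlet(6, 9/4, 15/4, 11/4)
obs 4: x=1 → posterior Dirichlet(6, 13/4, 15/4, 11/4)
obs 5: x=0 → posterior Dirichlet(7, 13/4, 15/4, 11/4)
obs 6: x=0 → posterior Dirichlet(8, 13/4, 15/4, 11/4)
obs 7: x=0 → posterior Dirichlet(9, 13/4, 15/4, 11/4)
obs 8: x=3 → posterior Dirichlet(9, 13/4, 15/4, 15/4)
obs 9: x=2 → posterior Dirichlet(9, 13/4, 19/4, 15/4)

11/67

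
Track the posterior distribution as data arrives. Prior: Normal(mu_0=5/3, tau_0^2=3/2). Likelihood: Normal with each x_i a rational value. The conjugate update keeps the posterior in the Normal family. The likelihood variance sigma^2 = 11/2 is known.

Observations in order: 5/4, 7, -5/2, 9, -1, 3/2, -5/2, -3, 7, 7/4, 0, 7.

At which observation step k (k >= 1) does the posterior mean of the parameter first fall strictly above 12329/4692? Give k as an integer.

k = 4

obs 1: x=5/4 → posterior Normal(265/168, 33/28)
obs 2: x=7 → posterior Normal(517/204, 33/34)
obs 3: x=-5/2 → posterior Normal(427/240, 33/40)
obs 4: x=9 → posterior Normal(751/276, 33/46)
obs 5: x=-1 → posterior Normal(55/24, 33/52)
obs 6: x=3/2 → posterior Normal(769/348, 33/58)
obs 7: x=-5/2 → posterior Normal(679/384, 33/64)
obs 8: x=-3 → posterior Normal(571/420, 33/70)
obs 9: x=7 → posterior Normal(823/456, 33/76)
obs 10: x=7/4 → posterior Normal(443/246, 33/82)
obs 11: x=0 → posterior Normal(443/264, 3/8)
obs 12: x=7 → posterior Normal(569/282, 33/94)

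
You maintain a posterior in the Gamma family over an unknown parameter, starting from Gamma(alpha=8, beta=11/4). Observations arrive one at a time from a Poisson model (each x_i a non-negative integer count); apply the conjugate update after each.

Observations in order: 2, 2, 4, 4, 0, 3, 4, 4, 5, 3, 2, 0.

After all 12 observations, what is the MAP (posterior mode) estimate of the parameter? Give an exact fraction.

obs 1: x=2 → posterior Gamma(10, 15/4)
obs 2: x=2 → posterior Gamma(12, 19/4)
obs 3: x=4 → posterior Gamma(16, 23/4)
obs 4: x=4 → posterior Gamma(20, 27/4)
obs 5: x=0 → posterior Gamma(20, 31/4)
obs 6: x=3 → posterior Gamma(23, 35/4)
obs 7: x=4 → posterior Gamma(27, 39/4)
obs 8: x=4 → posterior Gamma(31, 43/4)
obs 9: x=5 → posterior Gamma(36, 47/4)
obs 10: x=3 → posterior Gamma(39, 51/4)
obs 11: x=2 → posterior Gamma(41, 55/4)
obs 12: x=0 → posterior Gamma(41, 59/4)

160/59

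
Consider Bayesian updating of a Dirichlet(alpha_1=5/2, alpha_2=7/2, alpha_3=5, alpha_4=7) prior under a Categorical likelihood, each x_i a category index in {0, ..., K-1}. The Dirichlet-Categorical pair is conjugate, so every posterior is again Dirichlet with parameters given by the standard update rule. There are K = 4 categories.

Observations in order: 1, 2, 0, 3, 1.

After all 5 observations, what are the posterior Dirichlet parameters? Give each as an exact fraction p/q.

obs 1: x=1 → posterior Dirichlet(5/2, 9/2, 5, 7)
obs 2: x=2 → posterior Dirichlet(5/2, 9/2, 6, 7)
obs 3: x=0 → posterior Dirichlet(7/2, 9/2, 6, 7)
obs 4: x=3 → posterior Dirichlet(7/2, 9/2, 6, 8)
obs 5: x=1 → posterior Dirichlet(7/2, 11/2, 6, 8)

alpha_1=7/2, alpha_2=11/2, alpha_3=6, alpha_4=8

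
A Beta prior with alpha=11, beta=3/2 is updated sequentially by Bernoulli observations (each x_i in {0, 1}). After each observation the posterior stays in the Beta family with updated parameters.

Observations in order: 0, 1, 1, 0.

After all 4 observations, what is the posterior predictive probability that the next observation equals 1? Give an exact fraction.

obs 1: x=0 → posterior Beta(11, 5/2)
obs 2: x=1 → posterior Beta(12, 5/2)
obs 3: x=1 → posterior Beta(13, 5/2)
obs 4: x=0 → posterior Beta(13, 7/2)

26/33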